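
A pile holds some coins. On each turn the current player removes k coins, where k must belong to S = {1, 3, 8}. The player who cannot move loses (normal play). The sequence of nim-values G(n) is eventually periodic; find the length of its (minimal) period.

11

G(0) = 0
G(1) = mex{0} = 1
G(2) = mex{1} = 0
G(3) = mex{0,0} = 1
G(4) = mex{1,1} = 0
G(5) = mex{0,0} = 1
G(6) = mex{1,1} = 0
G(7) = mex{0,0} = 1
G(8) = mex{1,1,0} = 2
G(9) = mex{2,0,1} = 3
G(10) = mex{3,1,0} = 2
G(11) = mex{2,2,1} = 0
G(12) = mex{0,3,0} = 1
G(13) = mex{1,2,1} = 0
G(14) = mex{0,0,0} = 1
G(15) = mex{1,1,1} = 0
G(16) = mex{0,0,2} = 1
G(17) = mex{1,1,3} = 0
G(18) = mex{0,0,2} = 1
G(19) = mex{1,1,0} = 2
G(20) = mex{2,0,1} = 3
G(21) = mex{3,1,0} = 2
G(22) = mex{2,2,1} = 0
G(23) = mex{0,3,0} = 1
G(n+11) = G(n) holds for n = 0,…,7 (a full window of length max(S) = 8), so the sequence is purely periodic with period 11.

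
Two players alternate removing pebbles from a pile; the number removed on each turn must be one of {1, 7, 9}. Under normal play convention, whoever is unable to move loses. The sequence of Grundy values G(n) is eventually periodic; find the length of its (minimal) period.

G(0) = 0
G(1) = mex{0} = 1
G(2) = mex{1} = 0
G(3) = mex{0} = 1
G(4) = mex{1} = 0
G(5) = mex{0} = 1
G(6) = mex{1} = 0
G(7) = mex{0,0} = 1
G(8) = mex{1,1} = 0
G(9) = mex{0,0,0} = 1
G(10) = mex{1,1,1} = 0
G(11) = mex{0,0,0} = 1
G(12) = mex{1,1,1} = 0
G(13) = mex{0,0,0} = 1
G(14) = mex{1,1,1} = 0
G(n+2) = G(n) holds for n = 0,…,8 (a full window of length max(S) = 9), so the sequence is purely periodic with period 2.

2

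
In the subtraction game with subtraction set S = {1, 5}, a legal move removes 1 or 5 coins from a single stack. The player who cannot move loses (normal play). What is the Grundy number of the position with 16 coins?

0

G(0) = 0
G(1) = mex{0} = 1
G(2) = mex{1} = 0
G(3) = mex{0} = 1
G(4) = mex{1} = 0
G(5) = mex{0,0} = 1
G(6) = mex{1,1} = 0
G(7) = mex{0,0} = 1
G(8) = mex{1,1} = 0
G(9) = mex{0,0} = 1
G(10) = mex{1,1} = 0
G(11) = mex{0,0} = 1
G(12) = mex{1,1} = 0
G(13) = mex{0,0} = 1
G(14) = mex{1,1} = 0
G(15) = mex{0,0} = 1
G(16) = mex{1,1} = 0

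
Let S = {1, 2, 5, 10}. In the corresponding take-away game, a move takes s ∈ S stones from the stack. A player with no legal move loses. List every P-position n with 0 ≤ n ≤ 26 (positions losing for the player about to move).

n :  0  1  2  3  4  5  6  7  8  9 10 11 12 13 14 15 16 17 18 19 20 21 22 23 24 25 26
G :  0  1  2  0  1  2  0  1  2  0  1  2  0  1  2  0  1  2  0  1  2  0  1  2  0  1  2
P-positions are exactly the n with G(n) = 0.

0, 3, 6, 9, 12, 15, 18, 21, 24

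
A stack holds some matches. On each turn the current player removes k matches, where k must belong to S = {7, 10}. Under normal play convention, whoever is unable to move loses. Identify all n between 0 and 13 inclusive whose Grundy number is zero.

0, 1, 2, 3, 4, 5, 6

G(0) = 0
G(1) = mex{} = 0
G(2) = mex{} = 0
G(3) = mex{} = 0
G(4) = mex{} = 0
G(5) = mex{} = 0
G(6) = mex{} = 0
G(7) = mex{0} = 1
G(8) = mex{0} = 1
G(9) = mex{0} = 1
G(10) = mex{0,0} = 1
G(11) = mex{0,0} = 1
G(12) = mex{0,0} = 1
G(13) = mex{0,0} = 1
P-positions are exactly the n with G(n) = 0.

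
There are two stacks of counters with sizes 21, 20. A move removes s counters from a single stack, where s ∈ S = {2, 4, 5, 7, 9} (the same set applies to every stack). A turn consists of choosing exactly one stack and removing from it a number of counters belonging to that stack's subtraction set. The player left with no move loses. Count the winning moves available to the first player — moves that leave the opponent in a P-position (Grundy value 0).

1

All stacks use S = {2, 4, 5, 7, 9}:
G(0) = 0
G(1) = mex{} = 0
G(2) = mex{0} = 1
G(3) = mex{0} = 1
G(4) = mex{1,0} = 2
G(5) = mex{1,0,0} = 2
G(6) = mex{2,1,0} = 3
G(7) = mex{2,1,1,0} = 3
G(8) = mex{3,2,1,0} = 4
G(9) = mex{3,2,2,1,0} = 4
G(10) = mex{4,3,2,1,0} = 5
G(11) = mex{4,3,3,2,1} = 0
G(12) = mex{5,4,3,2,1} = 0
G(13) = mex{0,4,4,3,2} = 1
G(14) = mex{0,5,4,3,2} = 1
G(15) = mex{1,0,5,4,3} = 2
G(16) = mex{1,0,0,4,3} = 2
G(17) = mex{2,1,0,5,4} = 3
G(18) = mex{2,1,1,0,4} = 3
G(19) = mex{3,2,1,0,5} = 4
G(20) = mex{3,2,2,1,0} = 4
G(21) = mex{4,3,2,1,0} = 5
Stack A: G(21) = 5.
Stack B: G(20) = 4.
Combined Grundy value = 5 ⊕ 4 = 1.
A winning move leaves total XOR = 0, i.e. changes one component's Grundy value g to g ⊕ X where X is the current total.
Stack A: need g' = 5⊕1 = 4. Options: 21−2→G=4, 21−4→G=3, 21−5→G=2, 21−7→G=1, 21−9→G=0. Hits: 1.
Stack B: need g' = 4⊕1 = 5. Options: 20−2→G=3, 20−4→G=2, 20−5→G=2, 20−7→G=1, 20−9→G=0. Hits: 0.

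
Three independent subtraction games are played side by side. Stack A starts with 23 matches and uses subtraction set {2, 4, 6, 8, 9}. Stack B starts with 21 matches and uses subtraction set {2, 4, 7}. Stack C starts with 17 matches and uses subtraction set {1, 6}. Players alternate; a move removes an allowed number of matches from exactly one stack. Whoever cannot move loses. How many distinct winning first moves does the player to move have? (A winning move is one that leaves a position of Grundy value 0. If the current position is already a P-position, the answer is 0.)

Stack A, S = {2, 4, 6, 8, 9}:
n :  0  1  2  3  4  5  6  7  8  9 10 11 12 13 14 15 16 17 18 19 20 21 22 23
G :  0  0  1  1  2  2  3  3  4  4  5  0  0  1  1  2  2  3  3  4  4  5  0  0
G_A(23) = 0.
Stack B, S = {2, 4, 7}:
G(0) = 0
G(1) = mex{} = 0
G(2) = mex{0} = 1
G(3) = mex{0} = 1
G(4) = mex{1,0} = 2
G(5) = mex{1,0} = 2
G(6) = mex{2,1} = 0
G(7) = mex{2,1,0} = 3
G(8) = mex{0,2,0} = 1
G(9) = mex{3,2,1} = 0
G(10) = mex{1,0,1} = 2
G(11) = mex{0,3,2} = 1
G(12) = mex{2,1,2} = 0
G(13) = mex{1,0,0} = 2
G(14) = mex{0,2,3} = 1
G(15) = mex{2,1,1} = 0
G(16) = mex{1,0,0} = 2
G(17) = mex{0,2,2} = 1
G(18) = mex{2,1,1} = 0
G(19) = mex{1,0,0} = 2
G(20) = mex{0,2,2} = 1
G(21) = mex{2,1,1} = 0
G_B(21) = 0.
Stack C, S = {1, 6}:
n :  0  1  2  3  4  5  6  7  8  9 10 11 12 13 14 15 16 17
G :  0  1  0  1  0  1  2  0  1  0  1  0  1  2  0  1  0  1
G_C(17) = 1.
Combined Grundy value = 0 ⊕ 0 ⊕ 1 = 1.
A winning move leaves total XOR = 0, i.e. changes one component's Grundy value g to g ⊕ X where X is the current total.
Stack A: need g' = 0⊕1 = 1. Options: 23−2→G=5, 23−4→G=4, 23−6→G=3, 23−8→G=2, 23−9→G=1. Hits: 1.
Stack B: need g' = 0⊕1 = 1. Options: 21−2→G=2, 21−4→G=1, 21−7→G=1. Hits: 2.
Stack C: need g' = 1⊕1 = 0. Options: 17−1→G=0, 17−6→G=0. Hits: 2.

5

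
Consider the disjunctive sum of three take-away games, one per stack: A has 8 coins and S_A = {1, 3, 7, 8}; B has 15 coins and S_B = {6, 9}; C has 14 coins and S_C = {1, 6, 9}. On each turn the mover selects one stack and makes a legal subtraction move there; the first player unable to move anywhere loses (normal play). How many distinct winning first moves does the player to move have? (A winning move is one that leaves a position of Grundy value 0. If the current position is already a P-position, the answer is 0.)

Stack A, S = {1, 3, 7, 8}:
G(0) = 0
G(1) = mex{0} = 1
G(2) = mex{1} = 0
G(3) = mex{0,0} = 1
G(4) = mex{1,1} = 0
G(5) = mex{0,0} = 1
G(6) = mex{1,1} = 0
G(7) = mex{0,0,0} = 1
G(8) = mex{1,1,1,0} = 2
G_A(8) = 2.
Stack B, S = {6, 9}:
n :  0  1  2  3  4  5  6  7  8  9 10 11 12 13 14 15
G :  0  0  0  0  0  0  1  1  1  1  1  1  2  2  2  0
G_B(15) = 0.
Stack C, S = {1, 6, 9}:
G(0) = 0
G(1) = mex{0} = 1
G(2) = mex{1} = 0
G(3) = mex{0} = 1
G(4) = mex{1} = 0
G(5) = mex{0} = 1
G(6) = mex{1,0} = 2
G(7) = mex{2,1} = 0
G(8) = mex{0,0} = 1
G(9) = mex{1,1,0} = 2
G(10) = mex{2,0,1} = 3
G(11) = mex{3,1,0} = 2
G(12) = mex{2,2,1} = 0
G(13) = mex{0,0,0} = 1
G(14) = mex{1,1,1} = 0
G_C(14) = 0.
Combined Grundy value = 2 ⊕ 0 ⊕ 0 = 2.
A winning move leaves total XOR = 0, i.e. changes one component's Grundy value g to g ⊕ X where X is the current total.
Stack A: need g' = 2⊕2 = 0. Options: 8−1→G=1, 8−3→G=1, 8−7→G=1, 8−8→G=0. Hits: 1.
Stack B: need g' = 0⊕2 = 2. Options: 15−6→G=1, 15−9→G=1. Hits: 0.
Stack C: need g' = 0⊕2 = 2. Options: 14−1→G=1, 14−6→G=1, 14−9→G=1. Hits: 0.

1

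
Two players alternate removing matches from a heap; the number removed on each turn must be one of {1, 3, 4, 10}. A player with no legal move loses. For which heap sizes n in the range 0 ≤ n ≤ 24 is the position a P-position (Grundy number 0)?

0, 2, 7, 9, 14, 16, 21, 23

n :  0  1  2  3  4  5  6  7  8  9 10 11 12 13 14 15 16 17 18 19 20 21 22 23 24
G :  0  1  0  1  2  3  2  0  1  0  1  2  3  2  0  1  0  1  2  3  2  0  1  0  1
P-positions are exactly the n with G(n) = 0.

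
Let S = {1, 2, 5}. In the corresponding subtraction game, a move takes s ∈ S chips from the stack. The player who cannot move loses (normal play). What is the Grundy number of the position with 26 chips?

n :  0  1  2  3  4  5  6  7  8  9 10 11 12 13 14 15 16 17 18 19 20 21 22 23 24 25 26
G :  0  1  2  0  1  2  0  1  2  0  1  2  0  1  2  0  1  2  0  1  2  0  1  2  0  1  2

2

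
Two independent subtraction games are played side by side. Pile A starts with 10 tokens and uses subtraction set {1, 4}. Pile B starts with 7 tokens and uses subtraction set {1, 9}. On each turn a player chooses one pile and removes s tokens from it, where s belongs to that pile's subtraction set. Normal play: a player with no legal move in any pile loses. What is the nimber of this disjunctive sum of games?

Pile A, S = {1, 4}:
n :  0  1  2  3  4  5  6  7  8  9 10
G :  0  1  0  1  2  0  1  0  1  2  0
G_A(10) = 0.
Pile B, S = {1, 9}:
G(0) = 0
G(1) = mex{0} = 1
G(2) = mex{1} = 0
G(3) = mex{0} = 1
G(4) = mex{1} = 0
G(5) = mex{0} = 1
G(6) = mex{1} = 0
G(7) = mex{0} = 1
G_B(7) = 1.
Combined Grundy value = 0 ⊕ 1 = 1.

1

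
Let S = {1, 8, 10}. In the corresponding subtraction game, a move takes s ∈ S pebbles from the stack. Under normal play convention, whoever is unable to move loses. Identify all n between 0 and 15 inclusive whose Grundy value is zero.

0, 2, 4, 6, 9, 11, 13, 15

n :  0  1  2  3  4  5  6  7  8  9 10 11 12 13 14 15
G :  0  1  0  1  0  1  0  1  2  0  1  0  1  0  1  0
P-positions are exactly the n with G(n) = 0.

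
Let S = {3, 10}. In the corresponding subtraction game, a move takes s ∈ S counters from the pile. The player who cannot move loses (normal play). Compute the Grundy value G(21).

0

G(0) = 0
G(1) = mex{} = 0
G(2) = mex{} = 0
G(3) = mex{0} = 1
G(4) = mex{0} = 1
G(5) = mex{0} = 1
G(6) = mex{1} = 0
G(7) = mex{1} = 0
G(8) = mex{1} = 0
G(9) = mex{0} = 1
G(10) = mex{0,0} = 1
G(11) = mex{0,0} = 1
G(12) = mex{1,0} = 2
G(13) = mex{1,1} = 0
G(14) = mex{1,1} = 0
G(15) = mex{2,1} = 0
G(16) = mex{0,0} = 1
G(17) = mex{0,0} = 1
G(18) = mex{0,0} = 1
G(19) = mex{1,1} = 0
G(20) = mex{1,1} = 0
G(21) = mex{1,1} = 0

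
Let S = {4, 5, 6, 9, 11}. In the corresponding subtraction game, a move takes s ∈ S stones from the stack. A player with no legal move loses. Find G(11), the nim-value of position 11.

2

G(0) = 0
G(1) = mex{} = 0
G(2) = mex{} = 0
G(3) = mex{} = 0
G(4) = mex{0} = 1
G(5) = mex{0,0} = 1
G(6) = mex{0,0,0} = 1
G(7) = mex{0,0,0} = 1
G(8) = mex{1,0,0} = 2
G(9) = mex{1,1,0,0} = 2
G(10) = mex{1,1,1,0} = 2
G(11) = mex{1,1,1,0,0} = 2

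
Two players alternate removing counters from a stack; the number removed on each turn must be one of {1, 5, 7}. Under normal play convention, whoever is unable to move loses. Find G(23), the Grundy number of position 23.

1

G(0) = 0
G(1) = mex{0} = 1
G(2) = mex{1} = 0
G(3) = mex{0} = 1
G(4) = mex{1} = 0
G(5) = mex{0,0} = 1
G(6) = mex{1,1} = 0
G(7) = mex{0,0,0} = 1
G(8) = mex{1,1,1} = 0
G(9) = mex{0,0,0} = 1
G(10) = mex{1,1,1} = 0
G(11) = mex{0,0,0} = 1
G(12) = mex{1,1,1} = 0
G(13) = mex{0,0,0} = 1
G(14) = mex{1,1,1} = 0
G(15) = mex{0,0,0} = 1
G(16) = mex{1,1,1} = 0
G(17) = mex{0,0,0} = 1
G(18) = mex{1,1,1} = 0
G(19) = mex{0,0,0} = 1
G(20) = mex{1,1,1} = 0
G(21) = mex{0,0,0} = 1
G(22) = mex{1,1,1} = 0
G(23) = mex{0,0,0} = 1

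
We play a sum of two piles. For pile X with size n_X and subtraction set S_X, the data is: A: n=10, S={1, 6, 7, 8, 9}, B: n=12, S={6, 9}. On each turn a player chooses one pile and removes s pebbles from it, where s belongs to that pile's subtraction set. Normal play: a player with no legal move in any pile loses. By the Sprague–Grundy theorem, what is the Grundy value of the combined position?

0

Pile A, S = {1, 6, 7, 8, 9}:
G(0) = 0
G(1) = mex{0} = 1
G(2) = mex{1} = 0
G(3) = mex{0} = 1
G(4) = mex{1} = 0
G(5) = mex{0} = 1
G(6) = mex{1,0} = 2
G(7) = mex{2,1,0} = 3
G(8) = mex{3,0,1,0} = 2
G(9) = mex{2,1,0,1,0} = 3
G(10) = mex{3,0,1,0,1} = 2
G_A(10) = 2.
Pile B, S = {6, 9}:
G(0) = 0
G(1) = mex{} = 0
G(2) = mex{} = 0
G(3) = mex{} = 0
G(4) = mex{} = 0
G(5) = mex{} = 0
G(6) = mex{0} = 1
G(7) = mex{0} = 1
G(8) = mex{0} = 1
G(9) = mex{0,0} = 1
G(10) = mex{0,0} = 1
G(11) = mex{0,0} = 1
G(12) = mex{1,0} = 2
G_B(12) = 2.
Combined Grundy value = 2 ⊕ 2 = 0.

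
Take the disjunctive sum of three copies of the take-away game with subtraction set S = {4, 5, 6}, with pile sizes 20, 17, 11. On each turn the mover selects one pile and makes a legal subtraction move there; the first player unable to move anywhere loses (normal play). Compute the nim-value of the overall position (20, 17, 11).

1

All piles use S = {4, 5, 6}:
G(0) = 0
G(1) = mex{} = 0
G(2) = mex{} = 0
G(3) = mex{} = 0
G(4) = mex{0} = 1
G(5) = mex{0,0} = 1
G(6) = mex{0,0,0} = 1
G(7) = mex{0,0,0} = 1
G(8) = mex{1,0,0} = 2
G(9) = mex{1,1,0} = 2
G(10) = mex{1,1,1} = 0
G(11) = mex{1,1,1} = 0
G(12) = mex{2,1,1} = 0
G(13) = mex{2,2,1} = 0
G(14) = mex{0,2,2} = 1
G(15) = mex{0,0,2} = 1
G(16) = mex{0,0,0} = 1
G(17) = mex{0,0,0} = 1
G(18) = mex{1,0,0} = 2
G(19) = mex{1,1,0} = 2
G(20) = mex{1,1,1} = 0
Pile A: G(20) = 0.
Pile B: G(17) = 1.
Pile C: G(11) = 0.
Combined Grundy value = 0 ⊕ 1 ⊕ 0 = 1.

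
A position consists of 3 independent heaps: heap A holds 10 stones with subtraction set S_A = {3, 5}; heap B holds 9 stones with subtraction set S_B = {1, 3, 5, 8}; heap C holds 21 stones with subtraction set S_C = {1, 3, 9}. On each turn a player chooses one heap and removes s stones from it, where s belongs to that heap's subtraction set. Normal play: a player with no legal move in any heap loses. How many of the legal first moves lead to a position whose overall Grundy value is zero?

2

Heap A, S = {3, 5}:
n :  0  1  2  3  4  5  6  7  8  9 10
G :  0  0  0  1  1  1  2  2  0  0  0
G_A(10) = 0.
Heap B, S = {1, 3, 5, 8}:
G(0) = 0
G(1) = mex{0} = 1
G(2) = mex{1} = 0
G(3) = mex{0,0} = 1
G(4) = mex{1,1} = 0
G(5) = mex{0,0,0} = 1
G(6) = mex{1,1,1} = 0
G(7) = mex{0,0,0} = 1
G(8) = mex{1,1,1,0} = 2
G(9) = mex{2,0,0,1} = 3
G_B(9) = 3.
Heap C, S = {1, 3, 9}:
n :  0  1  2  3  4  5  6  7  8  9 10 11 12 13 14 15 16 17 18 19 20 21
G :  0  1  0  1  0  1  0  1  0  1  0  1  0  1  0  1  0  1  0  1  0  1
G_C(21) = 1.
Combined Grundy value = 0 ⊕ 3 ⊕ 1 = 2.
A winning move leaves total XOR = 0, i.e. changes one component's Grundy value g to g ⊕ X where X is the current total.
Heap A: need g' = 0⊕2 = 2. Options: 10−3→G=2, 10−5→G=1. Hits: 1.
Heap B: need g' = 3⊕2 = 1. Options: 9−1→G=2, 9−3→G=0, 9−5→G=0, 9−8→G=1. Hits: 1.
Heap C: need g' = 1⊕2 = 3. Options: 21−1→G=0, 21−3→G=0, 21−9→G=0. Hits: 0.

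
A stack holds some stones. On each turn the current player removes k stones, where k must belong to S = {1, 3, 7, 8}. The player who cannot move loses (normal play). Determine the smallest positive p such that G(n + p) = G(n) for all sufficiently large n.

15

n :  0  1  2  3  4  5  6  7  8  9 10 11 12 13 14 15 16 17 18 19 20 21 22 23 24 25 26 27 28 29 30 31
G :  0  1  0  1  0  1  0  1  2  3  2  3  2  3  2  0  1  0  1  0  1  0  1  2  3  2  3  2  3  2  0  1
G(n+15) = G(n) holds for n = 0,…,7 (a full window of length max(S) = 8), so the sequence is purely periodic with period 15.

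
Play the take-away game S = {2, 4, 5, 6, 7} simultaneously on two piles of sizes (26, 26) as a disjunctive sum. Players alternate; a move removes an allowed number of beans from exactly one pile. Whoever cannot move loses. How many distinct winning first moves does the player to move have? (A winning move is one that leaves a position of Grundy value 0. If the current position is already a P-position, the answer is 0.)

0

All piles use S = {2, 4, 5, 6, 7}:
n :  0  1  2  3  4  5  6  7  8  9 10 11 12 13 14 15 16 17 18 19 20 21 22 23 24 25 26
G :  0  0  1  1  2  2  3  3  4  0  0  1  1  2  2  3  3  4  0  0  1  1  2  2  3  3  4
Pile A: G(26) = 4.
Pile B: G(26) = 4.
Combined Grundy value = 4 ⊕ 4 = 0.
A winning move leaves total XOR = 0, i.e. changes one component's Grundy value g to g ⊕ X where X is the current total.
Pile A: target g' = 4⊕0 = 4, but every legal move changes the Grundy value (mex property), so 0 moves.
Pile B: target g' = 4⊕0 = 4, but every legal move changes the Grundy value (mex property), so 0 moves.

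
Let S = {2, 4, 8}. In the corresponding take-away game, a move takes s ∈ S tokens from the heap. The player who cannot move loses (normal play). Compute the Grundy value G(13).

G(0) = 0
G(1) = mex{} = 0
G(2) = mex{0} = 1
G(3) = mex{0} = 1
G(4) = mex{1,0} = 2
G(5) = mex{1,0} = 2
G(6) = mex{2,1} = 0
G(7) = mex{2,1} = 0
G(8) = mex{0,2,0} = 1
G(9) = mex{0,2,0} = 1
G(10) = mex{1,0,1} = 2
G(11) = mex{1,0,1} = 2
G(12) = mex{2,1,2} = 0
G(13) = mex{2,1,2} = 0

0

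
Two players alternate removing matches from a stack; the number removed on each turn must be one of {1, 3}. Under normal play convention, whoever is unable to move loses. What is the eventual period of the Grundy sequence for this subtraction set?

G(0) = 0
G(1) = mex{0} = 1
G(2) = mex{1} = 0
G(3) = mex{0,0} = 1
G(4) = mex{1,1} = 0
G(5) = mex{0,0} = 1
G(6) = mex{1,1} = 0
G(7) = mex{0,0} = 1
G(8) = mex{1,1} = 0
G(9) = mex{0,0} = 1
G(10) = mex{1,1} = 0
G(11) = mex{0,0} = 1
G(12) = mex{1,1} = 0
G(13) = mex{0,0} = 1
G(14) = mex{1,1} = 0
G(n+2) = G(n) holds for n = 0,…,2 (a full window of length max(S) = 3), so the sequence is purely periodic with period 2.

2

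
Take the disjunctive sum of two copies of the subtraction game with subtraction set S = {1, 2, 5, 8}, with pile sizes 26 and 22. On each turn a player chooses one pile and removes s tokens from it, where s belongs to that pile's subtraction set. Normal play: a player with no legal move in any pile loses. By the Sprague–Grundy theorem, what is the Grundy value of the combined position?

All piles use S = {1, 2, 5, 8}:
n :  0  1  2  3  4  5  6  7  8  9 10 11 12 13 14 15 16 17 18 19 20 21 22 23 24 25 26
G :  0  1  2  0  1  2  0  1  2  0  1  2  0  1  2  0  1  2  0  1  2  0  1  2  0  1  2
Pile A: G(26) = 2.
Pile B: G(22) = 1.
Combined Grundy value = 2 ⊕ 1 = 3.

3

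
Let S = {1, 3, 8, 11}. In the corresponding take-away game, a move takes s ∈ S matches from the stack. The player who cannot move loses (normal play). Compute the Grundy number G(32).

0

G(0) = 0
G(1) = mex{0} = 1
G(2) = mex{1} = 0
G(3) = mex{0,0} = 1
G(4) = mex{1,1} = 0
G(5) = mex{0,0} = 1
G(6) = mex{1,1} = 0
G(7) = mex{0,0} = 1
G(8) = mex{1,1,0} = 2
G(9) = mex{2,0,1} = 3
G(10) = mex{3,1,0} = 2
G(11) = mex{2,2,1,0} = 3
G(12) = mex{3,3,0,1} = 2
G(13) = mex{2,2,1,0} = 3
G(14) = mex{3,3,0,1} = 2
G(15) = mex{2,2,1,0} = 3
G(16) = mex{3,3,2,1} = 0
G(17) = mex{0,2,3,0} = 1
G(18) = mex{1,3,2,1} = 0
G(19) = mex{0,0,3,2} = 1
G(20) = mex{1,1,2,3} = 0
G(21) = mex{0,0,3,2} = 1
G(22) = mex{1,1,2,3} = 0
G(23) = mex{0,0,3,2} = 1
G(24) = mex{1,1,0,3} = 2
G(25) = mex{2,0,1,2} = 3
G(26) = mex{3,1,0,3} = 2
G(27) = mex{2,2,1,0} = 3
G(28) = mex{3,3,0,1} = 2
G(29) = mex{2,2,1,0} = 3
G(30) = mex{3,3,0,1} = 2
G(31) = mex{2,2,1,0} = 3
G(32) = mex{3,3,2,1} = 0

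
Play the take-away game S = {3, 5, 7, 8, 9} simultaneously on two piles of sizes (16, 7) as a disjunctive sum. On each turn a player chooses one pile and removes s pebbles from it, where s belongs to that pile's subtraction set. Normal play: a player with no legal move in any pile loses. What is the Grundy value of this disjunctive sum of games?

3

All piles use S = {3, 5, 7, 8, 9}:
G(0) = 0
G(1) = mex{} = 0
G(2) = mex{} = 0
G(3) = mex{0} = 1
G(4) = mex{0} = 1
G(5) = mex{0,0} = 1
G(6) = mex{1,0} = 2
G(7) = mex{1,0,0} = 2
G(8) = mex{1,1,0,0} = 2
G(9) = mex{2,1,0,0,0} = 3
G(10) = mex{2,1,1,0,0} = 3
G(11) = mex{2,2,1,1,0} = 3
G(12) = mex{3,2,1,1,1} = 0
G(13) = mex{3,2,2,1,1} = 0
G(14) = mex{3,3,2,2,1} = 0
G(15) = mex{0,3,2,2,2} = 1
G(16) = mex{0,3,3,2,2} = 1
Pile A: G(16) = 1.
Pile B: G(7) = 2.
Combined Grundy value = 1 ⊕ 2 = 3.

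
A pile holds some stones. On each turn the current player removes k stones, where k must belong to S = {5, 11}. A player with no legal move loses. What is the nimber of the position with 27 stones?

2

G(0) = 0
G(1) = mex{} = 0
G(2) = mex{} = 0
G(3) = mex{} = 0
G(4) = mex{} = 0
G(5) = mex{0} = 1
G(6) = mex{0} = 1
G(7) = mex{0} = 1
G(8) = mex{0} = 1
G(9) = mex{0} = 1
G(10) = mex{1} = 0
G(11) = mex{1,0} = 2
G(12) = mex{1,0} = 2
G(13) = mex{1,0} = 2
G(14) = mex{1,0} = 2
G(15) = mex{0,0} = 1
G(16) = mex{2,1} = 0
G(17) = mex{2,1} = 0
G(18) = mex{2,1} = 0
G(19) = mex{2,1} = 0
G(20) = mex{1,1} = 0
G(21) = mex{0,0} = 1
G(22) = mex{0,2} = 1
G(23) = mex{0,2} = 1
G(24) = mex{0,2} = 1
G(25) = mex{0,2} = 1
G(26) = mex{1,1} = 0
G(27) = mex{1,0} = 2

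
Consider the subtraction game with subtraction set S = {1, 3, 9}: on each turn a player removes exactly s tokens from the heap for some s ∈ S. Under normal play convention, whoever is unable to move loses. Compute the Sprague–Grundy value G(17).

n :  0  1  2  3  4  5  6  7  8  9 10 11 12 13 14 15 16 17
G :  0  1  0  1  0  1  0  1  0  1  0  1  0  1  0  1  0  1

1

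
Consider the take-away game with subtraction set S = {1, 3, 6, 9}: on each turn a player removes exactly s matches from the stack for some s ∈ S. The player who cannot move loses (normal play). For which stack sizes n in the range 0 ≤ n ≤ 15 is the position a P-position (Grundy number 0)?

G(0) = 0
G(1) = mex{0} = 1
G(2) = mex{1} = 0
G(3) = mex{0,0} = 1
G(4) = mex{1,1} = 0
G(5) = mex{0,0} = 1
G(6) = mex{1,1,0} = 2
G(7) = mex{2,0,1} = 3
G(8) = mex{3,1,0} = 2
G(9) = mex{2,2,1,0} = 3
G(10) = mex{3,3,0,1} = 2
G(11) = mex{2,2,1,0} = 3
G(12) = mex{3,3,2,1} = 0
G(13) = mex{0,2,3,0} = 1
G(14) = mex{1,3,2,1} = 0
G(15) = mex{0,0,3,2} = 1
P-positions are exactly the n with G(n) = 0.

0, 2, 4, 12, 14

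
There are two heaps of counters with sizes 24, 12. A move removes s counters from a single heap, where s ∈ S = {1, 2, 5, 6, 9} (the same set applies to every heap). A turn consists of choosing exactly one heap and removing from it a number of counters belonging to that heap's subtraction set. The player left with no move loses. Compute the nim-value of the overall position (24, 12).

All heaps use S = {1, 2, 5, 6, 9}:
G(0) = 0
G(1) = mex{0} = 1
G(2) = mex{1,0} = 2
G(3) = mex{2,1} = 0
G(4) = mex{0,2} = 1
G(5) = mex{1,0,0} = 2
G(6) = mex{2,1,1,0} = 3
G(7) = mex{3,2,2,1} = 0
G(8) = mex{0,3,0,2} = 1
G(9) = mex{1,0,1,0,0} = 2
G(10) = mex{2,1,2,1,1} = 0
G(11) = mex{0,2,3,2,2} = 1
G(12) = mex{1,0,0,3,0} = 2
G(13) = mex{2,1,1,0,1} = 3
G(14) = mex{3,2,2,1,2} = 0
G(15) = mex{0,3,0,2,3} = 1
G(16) = mex{1,0,1,0,0} = 2
G(17) = mex{2,1,2,1,1} = 0
G(18) = mex{0,2,3,2,2} = 1
G(19) = mex{1,0,0,3,0} = 2
G(20) = mex{2,1,1,0,1} = 3
G(21) = mex{3,2,2,1,2} = 0
G(22) = mex{0,3,0,2,3} = 1
G(23) = mex{1,0,1,0,0} = 2
G(24) = mex{2,1,2,1,1} = 0
Heap A: G(24) = 0.
Heap B: G(12) = 2.
Combined Grundy value = 0 ⊕ 2 = 2.

2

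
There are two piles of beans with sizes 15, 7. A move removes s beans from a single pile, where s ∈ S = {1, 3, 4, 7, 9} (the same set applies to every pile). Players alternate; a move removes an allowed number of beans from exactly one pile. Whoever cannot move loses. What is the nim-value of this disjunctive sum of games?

All piles use S = {1, 3, 4, 7, 9}:
G(0) = 0
G(1) = mex{0} = 1
G(2) = mex{1} = 0
G(3) = mex{0,0} = 1
G(4) = mex{1,1,0} = 2
G(5) = mex{2,0,1} = 3
G(6) = mex{3,1,0} = 2
G(7) = mex{2,2,1,0} = 3
G(8) = mex{3,3,2,1} = 0
G(9) = mex{0,2,3,0,0} = 1
G(10) = mex{1,3,2,1,1} = 0
G(11) = mex{0,0,3,2,0} = 1
G(12) = mex{1,1,0,3,1} = 2
G(13) = mex{2,0,1,2,2} = 3
G(14) = mex{3,1,0,3,3} = 2
G(15) = mex{2,2,1,0,2} = 3
Pile A: G(15) = 3.
Pile B: G(7) = 3.
Combined Grundy value = 3 ⊕ 3 = 0.

0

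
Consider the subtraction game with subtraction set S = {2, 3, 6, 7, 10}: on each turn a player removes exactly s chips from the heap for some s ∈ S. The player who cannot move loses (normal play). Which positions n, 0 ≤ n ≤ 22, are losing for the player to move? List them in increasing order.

0, 1, 5, 9, 13, 14, 18, 22

G(0) = 0
G(1) = mex{} = 0
G(2) = mex{0} = 1
G(3) = mex{0,0} = 1
G(4) = mex{1,0} = 2
G(5) = mex{1,1} = 0
G(6) = mex{2,1,0} = 3
G(7) = mex{0,2,0,0} = 1
G(8) = mex{3,0,1,0} = 2
G(9) = mex{1,3,1,1} = 0
G(10) = mex{2,1,2,1,0} = 3
G(11) = mex{0,2,0,2,0} = 1
G(12) = mex{3,0,3,0,1} = 2
G(13) = mex{1,3,1,3,1} = 0
G(14) = mex{2,1,2,1,2} = 0
G(15) = mex{0,2,0,2,0} = 1
G(16) = mex{0,0,3,0,3} = 1
G(17) = mex{1,0,1,3,1} = 2
G(18) = mex{1,1,2,1,2} = 0
G(19) = mex{2,1,0,2,0} = 3
G(20) = mex{0,2,0,0,3} = 1
G(21) = mex{3,0,1,0,1} = 2
G(22) = mex{1,3,1,1,2} = 0
P-positions are exactly the n with G(n) = 0.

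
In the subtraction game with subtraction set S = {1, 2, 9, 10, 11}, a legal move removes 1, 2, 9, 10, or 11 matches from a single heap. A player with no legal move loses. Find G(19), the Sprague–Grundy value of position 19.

G(0) = 0
G(1) = mex{0} = 1
G(2) = mex{1,0} = 2
G(3) = mex{2,1} = 0
G(4) = mex{0,2} = 1
G(5) = mex{1,0} = 2
G(6) = mex{2,1} = 0
G(7) = mex{0,2} = 1
G(8) = mex{1,0} = 2
G(9) = mex{2,1,0} = 3
G(10) = mex{3,2,1,0} = 4
G(11) = mex{4,3,2,1,0} = 5
G(12) = mex{5,4,0,2,1} = 3
G(13) = mex{3,5,1,0,2} = 4
G(14) = mex{4,3,2,1,0} = 5
G(15) = mex{5,4,0,2,1} = 3
G(16) = mex{3,5,1,0,2} = 4
G(17) = mex{4,3,2,1,0} = 5
G(18) = mex{5,4,3,2,1} = 0
G(19) = mex{0,5,4,3,2} = 1

1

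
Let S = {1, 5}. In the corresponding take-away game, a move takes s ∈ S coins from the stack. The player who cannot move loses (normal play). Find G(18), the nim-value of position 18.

0

n :  0  1  2  3  4  5  6  7  8  9 10 11 12 13 14 15 16 17 18
G :  0  1  0  1  0  1  0  1  0  1  0  1  0  1  0  1  0  1  0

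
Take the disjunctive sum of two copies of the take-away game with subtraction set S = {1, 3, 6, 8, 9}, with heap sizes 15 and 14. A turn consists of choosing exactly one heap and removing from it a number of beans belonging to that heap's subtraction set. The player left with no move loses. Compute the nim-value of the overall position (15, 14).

All heaps use S = {1, 3, 6, 8, 9}:
n :  0  1  2  3  4  5  6  7  8  9 10 11 12 13 14 15
G :  0  1  0  1  0  1  2  3  2  3  2  3  4  5  0  1
Heap A: G(15) = 1.
Heap B: G(14) = 0.
Combined Grundy value = 1 ⊕ 0 = 1.

1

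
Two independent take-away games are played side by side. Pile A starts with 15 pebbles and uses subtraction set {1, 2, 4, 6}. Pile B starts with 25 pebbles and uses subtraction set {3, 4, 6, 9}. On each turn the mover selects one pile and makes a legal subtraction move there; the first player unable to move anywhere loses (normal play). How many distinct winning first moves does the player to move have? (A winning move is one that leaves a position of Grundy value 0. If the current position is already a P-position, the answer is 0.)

Pile A, S = {1, 2, 4, 6}:
G(0) = 0
G(1) = mex{0} = 1
G(2) = mex{1,0} = 2
G(3) = mex{2,1} = 0
G(4) = mex{0,2,0} = 1
G(5) = mex{1,0,1} = 2
G(6) = mex{2,1,2,0} = 3
G(7) = mex{3,2,0,1} = 4
G(8) = mex{4,3,1,2} = 0
G(9) = mex{0,4,2,0} = 1
G(10) = mex{1,0,3,1} = 2
G(11) = mex{2,1,4,2} = 0
G(12) = mex{0,2,0,3} = 1
G(13) = mex{1,0,1,4} = 2
G(14) = mex{2,1,2,0} = 3
G(15) = mex{3,2,0,1} = 4
G_A(15) = 4.
Pile B, S = {3, 4, 6, 9}:
G(0) = 0
G(1) = mex{} = 0
G(2) = mex{} = 0
G(3) = mex{0} = 1
G(4) = mex{0,0} = 1
G(5) = mex{0,0} = 1
G(6) = mex{1,0,0} = 2
G(7) = mex{1,1,0} = 2
G(8) = mex{1,1,0} = 2
G(9) = mex{2,1,1,0} = 3
G(10) = mex{2,2,1,0} = 3
G(11) = mex{2,2,1,0} = 3
G(12) = mex{3,2,2,1} = 0
G(13) = mex{3,3,2,1} = 0
G(14) = mex{3,3,2,1} = 0
G(15) = mex{0,3,3,2} = 1
G(16) = mex{0,0,3,2} = 1
G(17) = mex{0,0,3,2} = 1
G(18) = mex{1,0,0,3} = 2
G(19) = mex{1,1,0,3} = 2
G(20) = mex{1,1,0,3} = 2
G(21) = mex{2,1,1,0} = 3
G(22) = mex{2,2,1,0} = 3
G(23) = mex{2,2,1,0} = 3
G(24) = mex{3,2,2,1} = 0
G(25) = mex{3,3,2,1} = 0
G_B(25) = 0.
Combined Grundy value = 4 ⊕ 0 = 4.
A winning move leaves total XOR = 0, i.e. changes one component's Grundy value g to g ⊕ X where X is the current total.
Pile A: need g' = 4⊕4 = 0. Options: 15−1→G=3, 15−2→G=2, 15−4→G=0, 15−6→G=1. Hits: 1.
Pile B: need g' = 0⊕4 = 4. Options: 25−3→G=3, 25−4→G=3, 25−6→G=2, 25−9→G=1. Hits: 0.

1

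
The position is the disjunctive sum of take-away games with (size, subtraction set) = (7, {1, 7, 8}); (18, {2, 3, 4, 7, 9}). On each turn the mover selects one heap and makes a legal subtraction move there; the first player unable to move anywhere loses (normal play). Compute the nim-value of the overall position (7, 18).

Heap A, S = {1, 7, 8}:
n : 0 1 2 3 4 5 6 7
G : 0 1 0 1 0 1 0 1
G_A(7) = 1.
Heap B, S = {2, 3, 4, 7, 9}:
n :  0  1  2  3  4  5  6  7  8  9 10 11 12 13 14 15 16 17 18
G :  0  0  1  1  2  2  0  3  1  4  2  0  0  1  1  2  2  0  3
G_B(18) = 3.
Combined Grundy value = 1 ⊕ 3 = 2.

2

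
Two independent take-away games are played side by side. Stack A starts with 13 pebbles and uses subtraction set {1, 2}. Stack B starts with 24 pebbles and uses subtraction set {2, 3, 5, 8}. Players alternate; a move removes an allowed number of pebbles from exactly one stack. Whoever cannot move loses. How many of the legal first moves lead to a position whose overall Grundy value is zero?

Stack A, S = {1, 2}:
G(0) = 0
G(1) = mex{0} = 1
G(2) = mex{1,0} = 2
G(3) = mex{2,1} = 0
G(4) = mex{0,2} = 1
G(5) = mex{1,0} = 2
G(6) = mex{2,1} = 0
G(7) = mex{0,2} = 1
G(8) = mex{1,0} = 2
G(9) = mex{2,1} = 0
G(10) = mex{0,2} = 1
G(11) = mex{1,0} = 2
G(12) = mex{2,1} = 0
G(13) = mex{0,2} = 1
G_A(13) = 1.
Stack B, S = {2, 3, 5, 8}:
G(0) = 0
G(1) = mex{} = 0
G(2) = mex{0} = 1
G(3) = mex{0,0} = 1
G(4) = mex{1,0} = 2
G(5) = mex{1,1,0} = 2
G(6) = mex{2,1,0} = 3
G(7) = mex{2,2,1} = 0
G(8) = mex{3,2,1,0} = 4
G(9) = mex{0,3,2,0} = 1
G(10) = mex{4,0,2,1} = 3
G(11) = mex{1,4,3,1} = 0
G(12) = mex{3,1,0,2} = 4
G(13) = mex{0,3,4,2} = 1
G(14) = mex{4,0,1,3} = 2
G(15) = mex{1,4,3,0} = 2
G(16) = mex{2,1,0,4} = 3
G(17) = mex{2,2,4,1} = 0
G(18) = mex{3,2,1,3} = 0
G(19) = mex{0,3,2,0} = 1
G(20) = mex{0,0,2,4} = 1
G(21) = mex{1,0,3,1} = 2
G(22) = mex{1,1,0,2} = 3
G(23) = mex{2,1,0,2} = 3
G(24) = mex{3,2,1,3} = 0
G_B(24) = 0.
Combined Grundy value = 1 ⊕ 0 = 1.
A winning move leaves total XOR = 0, i.e. changes one component's Grundy value g to g ⊕ X where X is the current total.
Stack A: need g' = 1⊕1 = 0. Options: 13−1→G=0, 13−2→G=2. Hits: 1.
Stack B: need g' = 0⊕1 = 1. Options: 24−2→G=3, 24−3→G=2, 24−5→G=1, 24−8→G=3. Hits: 1.

2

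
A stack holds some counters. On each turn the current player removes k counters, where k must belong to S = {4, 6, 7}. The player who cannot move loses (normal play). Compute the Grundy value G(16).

1

n :  0  1  2  3  4  5  6  7  8  9 10 11 12 13 14 15 16
G :  0  0  0  0  1  1  1  1  2  2  2  0  0  0  0  1  1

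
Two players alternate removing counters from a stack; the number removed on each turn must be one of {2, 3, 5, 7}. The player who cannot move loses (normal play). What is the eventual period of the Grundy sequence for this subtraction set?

9

G(0) = 0
G(1) = mex{} = 0
G(2) = mex{0} = 1
G(3) = mex{0,0} = 1
G(4) = mex{1,0} = 2
G(5) = mex{1,1,0} = 2
G(6) = mex{2,1,0} = 3
G(7) = mex{2,2,1,0} = 3
G(8) = mex{3,2,1,0} = 4
G(9) = mex{3,3,2,1} = 0
G(10) = mex{4,3,2,1} = 0
G(11) = mex{0,4,3,2} = 1
G(12) = mex{0,0,3,2} = 1
G(13) = mex{1,0,4,3} = 2
G(14) = mex{1,1,0,3} = 2
G(15) = mex{2,1,0,4} = 3
G(16) = mex{2,2,1,0} = 3
G(17) = mex{3,2,1,0} = 4
G(18) = mex{3,3,2,1} = 0
G(19) = mex{4,3,2,1} = 0
G(n+9) = G(n) holds for n = 0,…,6 (a full window of length max(S) = 7), so the sequence is purely periodic with period 9.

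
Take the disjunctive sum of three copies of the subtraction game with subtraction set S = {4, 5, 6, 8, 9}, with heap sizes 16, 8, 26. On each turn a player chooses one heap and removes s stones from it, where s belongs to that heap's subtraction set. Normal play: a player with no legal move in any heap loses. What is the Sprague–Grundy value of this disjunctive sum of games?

2

All heaps use S = {4, 5, 6, 8, 9}:
G(0) = 0
G(1) = mex{} = 0
G(2) = mex{} = 0
G(3) = mex{} = 0
G(4) = mex{0} = 1
G(5) = mex{0,0} = 1
G(6) = mex{0,0,0} = 1
G(7) = mex{0,0,0} = 1
G(8) = mex{1,0,0,0} = 2
G(9) = mex{1,1,0,0,0} = 2
G(10) = mex{1,1,1,0,0} = 2
G(11) = mex{1,1,1,0,0} = 2
G(12) = mex{2,1,1,1,0} = 3
G(13) = mex{2,2,1,1,1} = 0
G(14) = mex{2,2,2,1,1} = 0
G(15) = mex{2,2,2,1,1} = 0
G(16) = mex{3,2,2,2,1} = 0
G(17) = mex{0,3,2,2,2} = 1
G(18) = mex{0,0,3,2,2} = 1
G(19) = mex{0,0,0,2,2} = 1
G(20) = mex{0,0,0,3,2} = 1
G(21) = mex{1,0,0,0,3} = 2
G(22) = mex{1,1,0,0,0} = 2
G(23) = mex{1,1,1,0,0} = 2
G(24) = mex{1,1,1,0,0} = 2
G(25) = mex{2,1,1,1,0} = 3
G(26) = mex{2,2,1,1,1} = 0
Heap A: G(16) = 0.
Heap B: G(8) = 2.
Heap C: G(26) = 0.
Combined Grundy value = 0 ⊕ 2 ⊕ 0 = 2.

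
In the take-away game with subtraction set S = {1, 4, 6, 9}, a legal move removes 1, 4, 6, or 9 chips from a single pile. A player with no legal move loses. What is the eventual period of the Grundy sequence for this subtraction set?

n :  0  1  2  3  4  5  6  7  8  9 10 11 12 13 14 15
G :  0  1  0  1  2  0  1  0  1  2  0  1  0  1  2  0
G(n+5) = G(n) holds for n = 0,…,8 (a full window of length max(S) = 9), so the sequence is purely periodic with period 5.

5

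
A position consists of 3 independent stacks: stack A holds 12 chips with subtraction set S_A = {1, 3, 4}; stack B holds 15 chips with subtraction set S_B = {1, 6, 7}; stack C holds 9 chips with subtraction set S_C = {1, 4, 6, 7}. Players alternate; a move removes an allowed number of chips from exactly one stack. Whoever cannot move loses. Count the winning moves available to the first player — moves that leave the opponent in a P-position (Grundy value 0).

Stack A, S = {1, 3, 4}:
G(0) = 0
G(1) = mex{0} = 1
G(2) = mex{1} = 0
G(3) = mex{0,0} = 1
G(4) = mex{1,1,0} = 2
G(5) = mex{2,0,1} = 3
G(6) = mex{3,1,0} = 2
G(7) = mex{2,2,1} = 0
G(8) = mex{0,3,2} = 1
G(9) = mex{1,2,3} = 0
G(10) = mex{0,0,2} = 1
G(11) = mex{1,1,0} = 2
G(12) = mex{2,0,1} = 3
G_A(12) = 3.
Stack B, S = {1, 6, 7}:
n :  0  1  2  3  4  5  6  7  8  9 10 11 12 13 14 15
G :  0  1  0  1  0  1  2  3  2  3  2  3  0  1  0  1
G_B(15) = 1.
Stack C, S = {1, 4, 6, 7}:
G(0) = 0
G(1) = mex{0} = 1
G(2) = mex{1} = 0
G(3) = mex{0} = 1
G(4) = mex{1,0} = 2
G(5) = mex{2,1} = 0
G(6) = mex{0,0,0} = 1
G(7) = mex{1,1,1,0} = 2
G(8) = mex{2,2,0,1} = 3
G(9) = mex{3,0,1,0} = 2
G_C(9) = 2.
Combined Grundy value = 3 ⊕ 1 ⊕ 2 = 0.
A winning move leaves total XOR = 0, i.e. changes one component's Grundy value g to g ⊕ X where X is the current total.
Stack A: target g' = 3⊕0 = 3, but every legal move changes the Grundy value (mex property), so 0 moves.
Stack B: target g' = 1⊕0 = 1, but every legal move changes the Grundy value (mex property), so 0 moves.
Stack C: target g' = 2⊕0 = 2, but every legal move changes the Grundy value (mex property), so 0 moves.

0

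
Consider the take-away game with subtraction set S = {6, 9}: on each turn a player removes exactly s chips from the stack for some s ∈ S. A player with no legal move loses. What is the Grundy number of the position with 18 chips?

n :  0  1  2  3  4  5  6  7  8  9 10 11 12 13 14 15 16 17 18
G :  0  0  0  0  0  0  1  1  1  1  1  1  2  2  2  0  0  0  0

0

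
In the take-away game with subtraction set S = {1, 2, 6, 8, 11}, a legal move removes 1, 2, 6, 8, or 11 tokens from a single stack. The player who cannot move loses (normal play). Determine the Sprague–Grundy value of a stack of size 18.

n :  0  1  2  3  4  5  6  7  8  9 10 11 12 13 14 15 16 17 18
G :  0  1  2  0  1  2  3  0  1  2  0  1  2  3  4  5  3  0  1

1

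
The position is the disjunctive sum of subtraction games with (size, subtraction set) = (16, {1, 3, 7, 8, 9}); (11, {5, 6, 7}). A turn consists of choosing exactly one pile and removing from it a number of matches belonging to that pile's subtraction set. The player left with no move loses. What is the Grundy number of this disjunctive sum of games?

Pile A, S = {1, 3, 7, 8, 9}:
G(0) = 0
G(1) = mex{0} = 1
G(2) = mex{1} = 0
G(3) = mex{0,0} = 1
G(4) = mex{1,1} = 0
G(5) = mex{0,0} = 1
G(6) = mex{1,1} = 0
G(7) = mex{0,0,0} = 1
G(8) = mex{1,1,1,0} = 2
G(9) = mex{2,0,0,1,0} = 3
G(10) = mex{3,1,1,0,1} = 2
G(11) = mex{2,2,0,1,0} = 3
G(12) = mex{3,3,1,0,1} = 2
G(13) = mex{2,2,0,1,0} = 3
G(14) = mex{3,3,1,0,1} = 2
G(15) = mex{2,2,2,1,0} = 3
G(16) = mex{3,3,3,2,1} = 0
G_A(16) = 0.
Pile B, S = {5, 6, 7}:
n :  0  1  2  3  4  5  6  7  8  9 10 11
G :  0  0  0  0  0  1  1  1  1  1  2  2
G_B(11) = 2.
Combined Grundy value = 0 ⊕ 2 = 2.

2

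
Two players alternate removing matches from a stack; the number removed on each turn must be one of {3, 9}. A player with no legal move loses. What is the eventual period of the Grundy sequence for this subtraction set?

6

n :  0  1  2  3  4  5  6  7  8  9 10 11 12 13 14 15 16
G :  0  0  0  1  1  1  0  0  0  1  1  1  0  0  0  1  1
G(n+6) = G(n) holds for n = 0,…,8 (a full window of length max(S) = 9), so the sequence is purely periodic with period 6.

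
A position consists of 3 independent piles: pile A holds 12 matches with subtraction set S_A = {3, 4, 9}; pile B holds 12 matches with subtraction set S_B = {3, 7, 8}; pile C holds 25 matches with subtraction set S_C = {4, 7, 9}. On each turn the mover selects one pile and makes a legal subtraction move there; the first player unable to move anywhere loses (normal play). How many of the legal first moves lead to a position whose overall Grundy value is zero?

Pile A, S = {3, 4, 9}:
G(0) = 0
G(1) = mex{} = 0
G(2) = mex{} = 0
G(3) = mex{0} = 1
G(4) = mex{0,0} = 1
G(5) = mex{0,0} = 1
G(6) = mex{1,0} = 2
G(7) = mex{1,1} = 0
G(8) = mex{1,1} = 0
G(9) = mex{2,1,0} = 3
G(10) = mex{0,2,0} = 1
G(11) = mex{0,0,0} = 1
G(12) = mex{3,0,1} = 2
G_A(12) = 2.
Pile B, S = {3, 7, 8}:
G(0) = 0
G(1) = mex{} = 0
G(2) = mex{} = 0
G(3) = mex{0} = 1
G(4) = mex{0} = 1
G(5) = mex{0} = 1
G(6) = mex{1} = 0
G(7) = mex{1,0} = 2
G(8) = mex{1,0,0} = 2
G(9) = mex{0,0,0} = 1
G(10) = mex{2,1,0} = 3
G(11) = mex{2,1,1} = 0
G(12) = mex{1,1,1} = 0
G_B(12) = 0.
Pile C, S = {4, 7, 9}:
G(0) = 0
G(1) = mex{} = 0
G(2) = mex{} = 0
G(3) = mex{} = 0
G(4) = mex{0} = 1
G(5) = mex{0} = 1
G(6) = mex{0} = 1
G(7) = mex{0,0} = 1
G(8) = mex{1,0} = 2
G(9) = mex{1,0,0} = 2
G(10) = mex{1,0,0} = 2
G(11) = mex{1,1,0} = 2
G(12) = mex{2,1,0} = 3
G(13) = mex{2,1,1} = 0
G(14) = mex{2,1,1} = 0
G(15) = mex{2,2,1} = 0
G(16) = mex{3,2,1} = 0
G(17) = mex{0,2,2} = 1
G(18) = mex{0,2,2} = 1
G(19) = mex{0,3,2} = 1
G(20) = mex{0,0,2} = 1
G(21) = mex{1,0,3} = 2
G(22) = mex{1,0,0} = 2
G(23) = mex{1,0,0} = 2
G(24) = mex{1,1,0} = 2
G(25) = mex{2,1,0} = 3
G_C(25) = 3.
Combined Grundy value = 2 ⊕ 0 ⊕ 3 = 1.
A winning move leaves total XOR = 0, i.e. changes one component's Grundy value g to g ⊕ X where X is the current total.
Pile A: need g' = 2⊕1 = 3. Options: 12−3→G=3, 12−4→G=0, 12−9→G=1. Hits: 1.
Pile B: need g' = 0⊕1 = 1. Options: 12−3→G=1, 12−7→G=1, 12−8→G=1. Hits: 3.
Pile C: need g' = 3⊕1 = 2. Options: 25−4→G=2, 25−7→G=1, 25−9→G=0. Hits: 1.

5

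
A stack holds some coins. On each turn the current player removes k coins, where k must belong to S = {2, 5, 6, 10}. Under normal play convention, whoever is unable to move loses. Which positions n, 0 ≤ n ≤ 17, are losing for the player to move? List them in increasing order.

n :  0  1  2  3  4  5  6  7  8  9 10 11 12 13 14 15 16 17
G :  0  0  1  1  0  2  1  3  0  2  1  3  0  2  1  0  0  1
P-positions are exactly the n with G(n) = 0.

0, 1, 4, 8, 12, 15, 16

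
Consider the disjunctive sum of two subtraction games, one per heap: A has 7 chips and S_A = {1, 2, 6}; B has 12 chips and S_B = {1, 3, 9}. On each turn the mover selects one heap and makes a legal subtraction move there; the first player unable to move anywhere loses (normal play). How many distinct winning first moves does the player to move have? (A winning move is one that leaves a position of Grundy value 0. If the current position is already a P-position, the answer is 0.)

Heap A, S = {1, 2, 6}:
n : 0 1 2 3 4 5 6 7
G : 0 1 2 0 1 2 3 0
G_A(7) = 0.
Heap B, S = {1, 3, 9}:
G(0) = 0
G(1) = mex{0} = 1
G(2) = mex{1} = 0
G(3) = mex{0,0} = 1
G(4) = mex{1,1} = 0
G(5) = mex{0,0} = 1
G(6) = mex{1,1} = 0
G(7) = mex{0,0} = 1
G(8) = mex{1,1} = 0
G(9) = mex{0,0,0} = 1
G(10) = mex{1,1,1} = 0
G(11) = mex{0,0,0} = 1
G(12) = mex{1,1,1} = 0
G_B(12) = 0.
Combined Grundy value = 0 ⊕ 0 = 0.
A winning move leaves total XOR = 0, i.e. changes one component's Grundy value g to g ⊕ X where X is the current total.
Heap A: target g' = 0⊕0 = 0, but every legal move changes the Grundy value (mex property), so 0 moves.
Heap B: target g' = 0⊕0 = 0, but every legal move changes the Grundy value (mex property), so 0 moves.

0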